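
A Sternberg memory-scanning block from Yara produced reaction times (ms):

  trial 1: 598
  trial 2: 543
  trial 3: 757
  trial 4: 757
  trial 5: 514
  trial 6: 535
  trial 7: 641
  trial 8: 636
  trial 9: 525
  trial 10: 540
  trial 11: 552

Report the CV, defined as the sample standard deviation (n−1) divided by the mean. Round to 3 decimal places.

0.148

n = 11, Σ = 6598, M = 599.8182
Σ(x−M)² = 78677.636; s = √(78677.636/10) = 88.7004
CV = 88.7004 / 599.8182 = 0.14788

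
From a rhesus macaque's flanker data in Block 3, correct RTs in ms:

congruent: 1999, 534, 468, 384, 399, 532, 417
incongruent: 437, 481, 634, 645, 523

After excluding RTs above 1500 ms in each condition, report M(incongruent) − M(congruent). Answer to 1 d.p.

congruent: exclude 1999
M(congruent) = 2734/6 = 455.667
M(incongruent) = 2720/5 = 544.000
Difference = 544.000 − 455.667 = 88.333 ms

88.3 ms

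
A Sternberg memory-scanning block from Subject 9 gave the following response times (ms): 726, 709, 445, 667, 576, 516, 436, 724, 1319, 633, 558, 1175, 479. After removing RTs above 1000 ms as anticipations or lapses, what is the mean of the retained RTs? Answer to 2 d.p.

Excluded: 1175, 1319
Retained (n=11): Σ = 6469
Mean = 6469/11 = 588.0909

588.09 ms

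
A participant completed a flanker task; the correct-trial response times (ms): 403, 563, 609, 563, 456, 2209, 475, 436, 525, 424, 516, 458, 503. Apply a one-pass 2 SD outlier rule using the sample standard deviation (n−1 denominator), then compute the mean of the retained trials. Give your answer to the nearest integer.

n = 13, ΣRT = 8140, M = 626.154
Σ(x−M)² = 2758103.69; s = √(2758103.69/12) = 479.418
Cutoffs: 626.154 ± 2·479.418 → [-332.7, 1585.0]
Outside: 2209 → excluded.
Retained (n=12): Σ = 5931, mean = 5931/12 = 494.250

494 ms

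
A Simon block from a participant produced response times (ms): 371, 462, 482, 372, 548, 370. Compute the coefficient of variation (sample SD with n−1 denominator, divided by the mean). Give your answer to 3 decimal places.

0.172

n = 6, Σ = 2605, M = 434.1667
Σ(x−M)² = 27992.833; s = √(27992.833/5) = 74.8236
CV = 74.8236 / 434.1667 = 0.17234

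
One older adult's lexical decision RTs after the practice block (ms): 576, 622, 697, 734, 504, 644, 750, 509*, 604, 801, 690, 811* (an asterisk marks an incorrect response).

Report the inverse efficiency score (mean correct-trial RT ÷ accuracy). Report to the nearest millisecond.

795 ms

Correct trials (n=10): 576, 622, 697, 734, 504, 644, 750, 604, 801, 690
Mean correct RT = 6622/10 = 662.2000 ms
Proportion correct = 10/12
IES = 662.2000 / (10/12) = 794.640 ms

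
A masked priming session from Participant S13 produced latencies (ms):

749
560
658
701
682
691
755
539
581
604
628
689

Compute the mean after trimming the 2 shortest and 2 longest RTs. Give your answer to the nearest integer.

654 ms

Sorted: 539, 560, 581, 604, 628, 658, 682, 689, 691, 701, 749, 755
Drop lowest 2 (539, 560) and highest 2 (749, 755)
Remaining (n=8): Σ = 5234, mean = 5234/8 = 654.250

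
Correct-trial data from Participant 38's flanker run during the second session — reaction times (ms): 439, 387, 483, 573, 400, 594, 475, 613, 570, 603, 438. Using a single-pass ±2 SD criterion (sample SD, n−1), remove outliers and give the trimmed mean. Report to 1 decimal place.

n = 11, ΣRT = 5575, M = 506.818
Σ(x−M)² = 73179.64; s = √(73179.64/10) = 85.545
Cutoffs: 506.818 ± 2·85.545 → [335.7, 677.9]
No RTs fall outside the cutoffs; all 11 retained. Mean = 5575/11 = 506.818

506.8 ms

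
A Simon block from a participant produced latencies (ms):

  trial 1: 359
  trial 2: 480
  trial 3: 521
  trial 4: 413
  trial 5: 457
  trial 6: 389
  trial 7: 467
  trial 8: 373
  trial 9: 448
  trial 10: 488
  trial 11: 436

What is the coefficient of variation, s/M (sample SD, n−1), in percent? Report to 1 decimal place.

n = 11, Σ = 4831, M = 439.1818
Σ(x−M)² = 25935.636; s = √(25935.636/10) = 50.9270
CV = 50.9270 / 439.1818 = 0.11596 = 11.596%

11.6%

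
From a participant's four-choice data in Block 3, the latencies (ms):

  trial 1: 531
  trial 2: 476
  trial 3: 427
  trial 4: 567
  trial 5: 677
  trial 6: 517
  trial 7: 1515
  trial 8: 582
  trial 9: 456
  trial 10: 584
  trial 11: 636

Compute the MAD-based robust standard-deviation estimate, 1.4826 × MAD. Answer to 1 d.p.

102.3 ms

Sorted: 427, 456, 476, 517, 531, 567, 582, 584, 636, 677, 1515 → median = 567
|x − 567| sorted: 0, 15, 17, 36, 50, 69, 91, 110, 111, 140, 948 → MAD = 69
Robust SD ≈ 1.4826 × 69 = 102.299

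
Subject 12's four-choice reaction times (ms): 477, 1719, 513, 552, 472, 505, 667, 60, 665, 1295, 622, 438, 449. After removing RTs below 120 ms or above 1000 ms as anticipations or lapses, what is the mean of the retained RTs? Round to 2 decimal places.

536.00 ms

Excluded: 60, 1295, 1719
Retained (n=10): Σ = 5360
Mean = 5360/10 = 536.0000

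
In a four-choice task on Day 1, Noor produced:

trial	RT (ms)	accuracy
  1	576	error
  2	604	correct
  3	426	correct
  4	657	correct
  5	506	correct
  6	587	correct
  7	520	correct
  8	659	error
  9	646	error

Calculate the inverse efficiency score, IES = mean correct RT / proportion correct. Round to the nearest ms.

825 ms

Correct trials (n=6): 604, 426, 657, 506, 587, 520
Mean correct RT = 3300/6 = 550.0000 ms
Proportion correct = 6/9
IES = 550.0000 / (6/9) = 825.000 ms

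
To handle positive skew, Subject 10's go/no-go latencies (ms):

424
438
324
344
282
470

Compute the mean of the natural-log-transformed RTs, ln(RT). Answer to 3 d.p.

5.925

ln(RT): 6.0497, 6.0822, 5.7807, 5.8406, 5.6419, 6.1527
Σ ln(RT) = 35.5480
Mean = 35.5480/6 = 5.92466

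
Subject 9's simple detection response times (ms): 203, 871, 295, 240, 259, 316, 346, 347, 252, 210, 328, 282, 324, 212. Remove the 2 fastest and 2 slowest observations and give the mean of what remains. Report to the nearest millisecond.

285 ms

Sorted: 203, 210, 212, 240, 252, 259, 282, 295, 316, 324, 328, 346, 347, 871
Drop lowest 2 (203, 210) and highest 2 (347, 871)
Remaining (n=10): Σ = 2854, mean = 2854/10 = 285.400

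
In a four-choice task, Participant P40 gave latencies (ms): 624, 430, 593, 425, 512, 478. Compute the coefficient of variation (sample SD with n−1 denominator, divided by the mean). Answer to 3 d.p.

n = 6, Σ = 3062, M = 510.3333
Σ(x−M)² = 34537.333; s = √(34537.333/5) = 83.1112
CV = 83.1112 / 510.3333 = 0.16286

0.163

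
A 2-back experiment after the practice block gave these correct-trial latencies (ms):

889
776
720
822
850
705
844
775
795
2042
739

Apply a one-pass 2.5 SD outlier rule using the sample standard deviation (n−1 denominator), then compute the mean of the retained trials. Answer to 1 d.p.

n = 11, ΣRT = 9957, M = 905.182
Σ(x−M)² = 1454081.64; s = √(1454081.64/10) = 381.324
Cutoffs: 905.182 ± 2.5·381.324 → [-48.1, 1858.5]
Outside: 2042 → excluded.
Retained (n=10): Σ = 7915, mean = 7915/10 = 791.500

791.5 ms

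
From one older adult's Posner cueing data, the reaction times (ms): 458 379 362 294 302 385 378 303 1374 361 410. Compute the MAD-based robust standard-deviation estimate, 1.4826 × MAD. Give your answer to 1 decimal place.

47.4 ms

Sorted: 294, 302, 303, 361, 362, 378, 379, 385, 410, 458, 1374 → median = 378
|x − 378| sorted: 0, 1, 7, 16, 17, 32, 75, 76, 80, 84, 996 → MAD = 32
Robust SD ≈ 1.4826 × 32 = 47.443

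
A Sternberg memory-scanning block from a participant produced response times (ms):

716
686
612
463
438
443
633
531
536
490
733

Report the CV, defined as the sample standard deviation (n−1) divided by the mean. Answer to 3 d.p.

0.193

n = 11, Σ = 6281, M = 571.0000
Σ(x−M)² = 121142.000; s = √(121142.000/10) = 110.0645
CV = 110.0645 / 571.0000 = 0.19276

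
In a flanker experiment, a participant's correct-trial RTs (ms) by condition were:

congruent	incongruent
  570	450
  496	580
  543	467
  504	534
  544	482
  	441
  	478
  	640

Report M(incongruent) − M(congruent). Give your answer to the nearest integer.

-22 ms

M(congruent) = 2657/5 = 531.400
M(incongruent) = 4072/8 = 509.000
Difference = 509.000 − 531.400 = -22.400 ms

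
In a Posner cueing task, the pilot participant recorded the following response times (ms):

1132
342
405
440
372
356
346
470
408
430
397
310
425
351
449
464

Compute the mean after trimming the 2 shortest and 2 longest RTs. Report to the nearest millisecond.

Sorted: 310, 342, 346, 351, 356, 372, 397, 405, 408, 425, 430, 440, 449, 464, 470, 1132
Drop lowest 2 (310, 342) and highest 2 (470, 1132)
Remaining (n=12): Σ = 4843, mean = 4843/12 = 403.583

404 ms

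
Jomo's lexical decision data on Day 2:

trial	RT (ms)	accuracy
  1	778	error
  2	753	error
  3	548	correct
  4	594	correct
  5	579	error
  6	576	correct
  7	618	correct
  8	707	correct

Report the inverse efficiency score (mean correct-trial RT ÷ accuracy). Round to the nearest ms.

Correct trials (n=5): 548, 594, 576, 618, 707
Mean correct RT = 3043/5 = 608.6000 ms
Proportion correct = 5/8
IES = 608.6000 / (5/8) = 973.760 ms

974 ms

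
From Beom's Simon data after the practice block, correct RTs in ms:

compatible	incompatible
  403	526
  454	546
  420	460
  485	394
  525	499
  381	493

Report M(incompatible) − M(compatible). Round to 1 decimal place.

41.7 ms

M(compatible) = 2668/6 = 444.667
M(incompatible) = 2918/6 = 486.333
Difference = 486.333 − 444.667 = 41.667 ms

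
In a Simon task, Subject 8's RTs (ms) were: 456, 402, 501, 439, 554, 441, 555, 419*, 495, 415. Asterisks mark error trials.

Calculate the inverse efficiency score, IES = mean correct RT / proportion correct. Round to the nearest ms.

Correct trials (n=9): 456, 402, 501, 439, 554, 441, 555, 495, 415
Mean correct RT = 4258/9 = 473.1111 ms
Proportion correct = 9/10
IES = 473.1111 / (9/10) = 525.679 ms

526 ms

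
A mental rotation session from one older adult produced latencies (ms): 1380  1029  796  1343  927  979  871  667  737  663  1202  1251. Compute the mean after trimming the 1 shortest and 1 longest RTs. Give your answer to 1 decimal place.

Sorted: 663, 667, 737, 796, 871, 927, 979, 1029, 1202, 1251, 1343, 1380
Drop lowest 1 (663) and highest 1 (1380)
Remaining (n=10): Σ = 9802, mean = 9802/10 = 980.200

980.2 ms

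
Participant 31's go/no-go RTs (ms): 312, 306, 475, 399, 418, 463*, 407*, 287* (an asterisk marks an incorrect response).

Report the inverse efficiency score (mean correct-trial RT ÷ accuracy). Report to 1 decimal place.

Correct trials (n=5): 312, 306, 475, 399, 418
Mean correct RT = 1910/5 = 382.0000 ms
Proportion correct = 5/8
IES = 382.0000 / (5/8) = 611.200 ms

611.2 ms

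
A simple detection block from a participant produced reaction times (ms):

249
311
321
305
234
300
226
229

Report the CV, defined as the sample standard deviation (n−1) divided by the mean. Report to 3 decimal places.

n = 8, Σ = 2175, M = 271.8750
Σ(x−M)² = 11732.875; s = √(11732.875/7) = 40.9405
CV = 40.9405 / 271.8750 = 0.15059

0.151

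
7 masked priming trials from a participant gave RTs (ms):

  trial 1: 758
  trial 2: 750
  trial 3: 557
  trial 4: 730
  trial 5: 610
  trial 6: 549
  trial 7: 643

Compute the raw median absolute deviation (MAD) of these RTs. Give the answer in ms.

Sorted: 549, 557, 610, 643, 730, 750, 758 → median = 643
|x − 643|: 115, 107, 86, 87, 33, 94, 0
Sorted deviations: 0, 33, 86, 87, 94, 107, 115 → MAD = 87

87 ms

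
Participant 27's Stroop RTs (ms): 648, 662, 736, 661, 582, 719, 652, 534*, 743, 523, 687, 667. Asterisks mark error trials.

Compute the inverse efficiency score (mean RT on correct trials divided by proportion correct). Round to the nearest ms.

722 ms

Correct trials (n=11): 648, 662, 736, 661, 582, 719, 652, 743, 523, 687, 667
Mean correct RT = 7280/11 = 661.8182 ms
Proportion correct = 11/12
IES = 661.8182 / (11/12) = 721.983 ms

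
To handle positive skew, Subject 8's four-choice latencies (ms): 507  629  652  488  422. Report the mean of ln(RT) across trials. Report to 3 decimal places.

ln(RT): 6.2285, 6.4441, 6.4800, 6.1903, 6.0450
Σ ln(RT) = 31.3880
Mean = 31.3880/5 = 6.27760

6.278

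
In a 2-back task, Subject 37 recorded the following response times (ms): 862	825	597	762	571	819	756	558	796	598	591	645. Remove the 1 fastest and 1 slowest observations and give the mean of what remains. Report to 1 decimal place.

696.0 ms

Sorted: 558, 571, 591, 597, 598, 645, 756, 762, 796, 819, 825, 862
Drop lowest 1 (558) and highest 1 (862)
Remaining (n=10): Σ = 6960, mean = 6960/10 = 696.000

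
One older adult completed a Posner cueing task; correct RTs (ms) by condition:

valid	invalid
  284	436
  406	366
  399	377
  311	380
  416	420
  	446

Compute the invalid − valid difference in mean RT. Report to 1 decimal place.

41.0 ms

M(valid) = 1816/5 = 363.200
M(invalid) = 2425/6 = 404.167
Difference = 404.167 − 363.200 = 40.967 ms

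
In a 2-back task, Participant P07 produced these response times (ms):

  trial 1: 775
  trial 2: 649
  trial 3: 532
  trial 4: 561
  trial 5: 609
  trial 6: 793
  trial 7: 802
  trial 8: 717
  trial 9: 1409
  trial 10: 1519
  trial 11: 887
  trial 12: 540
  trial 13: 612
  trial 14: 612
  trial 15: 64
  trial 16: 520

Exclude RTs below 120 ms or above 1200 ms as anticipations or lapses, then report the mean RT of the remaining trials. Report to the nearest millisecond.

662 ms

Excluded: 64, 1409, 1519
Retained (n=13): Σ = 8609
Mean = 8609/13 = 662.2308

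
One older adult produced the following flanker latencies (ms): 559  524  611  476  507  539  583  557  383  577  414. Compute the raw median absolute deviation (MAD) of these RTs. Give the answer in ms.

38 ms

Sorted: 383, 414, 476, 507, 524, 539, 557, 559, 577, 583, 611 → median = 539
|x − 539|: 20, 15, 72, 63, 32, 0, 44, 18, 156, 38, 125
Sorted deviations: 0, 15, 18, 20, 32, 38, 44, 63, 72, 125, 156 → MAD = 38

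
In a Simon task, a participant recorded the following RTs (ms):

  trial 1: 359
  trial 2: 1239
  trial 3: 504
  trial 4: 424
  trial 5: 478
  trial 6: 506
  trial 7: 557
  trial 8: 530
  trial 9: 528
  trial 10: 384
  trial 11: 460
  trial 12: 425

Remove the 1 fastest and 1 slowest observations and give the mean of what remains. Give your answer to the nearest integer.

Sorted: 359, 384, 424, 425, 460, 478, 504, 506, 528, 530, 557, 1239
Drop lowest 1 (359) and highest 1 (1239)
Remaining (n=10): Σ = 4796, mean = 4796/10 = 479.600

480 ms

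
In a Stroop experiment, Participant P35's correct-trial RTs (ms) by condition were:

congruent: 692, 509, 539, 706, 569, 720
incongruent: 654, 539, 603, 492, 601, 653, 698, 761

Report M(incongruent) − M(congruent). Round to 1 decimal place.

M(congruent) = 3735/6 = 622.500
M(incongruent) = 5001/8 = 625.125
Difference = 625.125 − 622.500 = 2.625 ms

2.6 ms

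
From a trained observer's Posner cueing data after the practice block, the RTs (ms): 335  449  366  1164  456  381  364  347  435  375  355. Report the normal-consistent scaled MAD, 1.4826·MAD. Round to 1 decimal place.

Sorted: 335, 347, 355, 364, 366, 375, 381, 435, 449, 456, 1164 → median = 375
|x − 375| sorted: 0, 6, 9, 11, 20, 28, 40, 60, 74, 81, 789 → MAD = 28
Robust SD ≈ 1.4826 × 28 = 41.513

41.5 ms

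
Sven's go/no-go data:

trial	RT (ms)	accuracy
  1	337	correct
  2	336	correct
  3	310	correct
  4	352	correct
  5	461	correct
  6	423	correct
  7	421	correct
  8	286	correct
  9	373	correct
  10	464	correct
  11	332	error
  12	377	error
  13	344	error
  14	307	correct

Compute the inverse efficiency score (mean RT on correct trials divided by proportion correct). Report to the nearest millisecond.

471 ms

Correct trials (n=11): 337, 336, 310, 352, 461, 423, 421, 286, 373, 464, 307
Mean correct RT = 4070/11 = 370.0000 ms
Proportion correct = 11/14
IES = 370.0000 / (11/14) = 470.909 ms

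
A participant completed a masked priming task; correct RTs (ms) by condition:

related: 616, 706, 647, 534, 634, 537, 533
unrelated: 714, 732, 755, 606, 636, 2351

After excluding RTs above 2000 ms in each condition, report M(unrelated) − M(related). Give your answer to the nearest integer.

88 ms

unrelated: exclude 2351
M(related) = 4207/7 = 601.000
M(unrelated) = 3443/5 = 688.600
Difference = 688.600 − 601.000 = 87.600 ms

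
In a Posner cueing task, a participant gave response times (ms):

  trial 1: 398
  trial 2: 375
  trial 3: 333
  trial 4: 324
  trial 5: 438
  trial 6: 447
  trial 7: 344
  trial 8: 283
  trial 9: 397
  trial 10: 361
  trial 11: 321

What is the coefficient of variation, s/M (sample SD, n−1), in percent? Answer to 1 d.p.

14.0%

n = 11, Σ = 4021, M = 365.5455
Σ(x−M)² = 26084.727; s = √(26084.727/10) = 51.0732
CV = 51.0732 / 365.5455 = 0.13972 = 13.972%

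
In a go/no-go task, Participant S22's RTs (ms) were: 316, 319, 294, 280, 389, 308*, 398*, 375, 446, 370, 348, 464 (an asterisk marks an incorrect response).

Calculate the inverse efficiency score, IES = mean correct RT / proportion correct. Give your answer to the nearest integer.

432 ms

Correct trials (n=10): 316, 319, 294, 280, 389, 375, 446, 370, 348, 464
Mean correct RT = 3601/10 = 360.1000 ms
Proportion correct = 10/12
IES = 360.1000 / (10/12) = 432.120 ms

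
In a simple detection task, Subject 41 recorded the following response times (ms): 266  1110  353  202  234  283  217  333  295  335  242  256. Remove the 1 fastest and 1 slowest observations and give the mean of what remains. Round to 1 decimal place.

Sorted: 202, 217, 234, 242, 256, 266, 283, 295, 333, 335, 353, 1110
Drop lowest 1 (202) and highest 1 (1110)
Remaining (n=10): Σ = 2814, mean = 2814/10 = 281.400

281.4 ms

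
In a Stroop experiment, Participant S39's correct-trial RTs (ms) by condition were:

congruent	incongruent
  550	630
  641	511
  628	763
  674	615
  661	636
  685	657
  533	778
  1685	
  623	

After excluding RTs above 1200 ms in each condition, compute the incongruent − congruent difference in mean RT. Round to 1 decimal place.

31.3 ms

congruent: exclude 1685
M(congruent) = 4995/8 = 624.375
M(incongruent) = 4590/7 = 655.714
Difference = 655.714 − 624.375 = 31.339 ms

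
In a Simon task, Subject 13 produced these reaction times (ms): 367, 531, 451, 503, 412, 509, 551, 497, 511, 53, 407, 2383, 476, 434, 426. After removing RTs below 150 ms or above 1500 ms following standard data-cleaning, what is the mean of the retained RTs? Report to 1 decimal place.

Excluded: 53, 2383
Retained (n=13): Σ = 6075
Mean = 6075/13 = 467.3077

467.3 ms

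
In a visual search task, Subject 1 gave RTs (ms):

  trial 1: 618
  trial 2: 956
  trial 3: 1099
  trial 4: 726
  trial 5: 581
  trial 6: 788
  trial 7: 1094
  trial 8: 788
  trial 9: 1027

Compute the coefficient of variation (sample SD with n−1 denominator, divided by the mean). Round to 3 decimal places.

0.232

n = 9, Σ = 7677, M = 853.0000
Σ(x−M)² = 313270.000; s = √(313270.000/8) = 197.8857
CV = 197.8857 / 853.0000 = 0.23199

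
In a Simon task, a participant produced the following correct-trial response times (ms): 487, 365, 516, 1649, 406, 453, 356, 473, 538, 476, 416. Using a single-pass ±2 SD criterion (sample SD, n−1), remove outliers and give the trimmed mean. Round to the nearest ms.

n = 11, ΣRT = 6135, M = 557.727
Σ(x−M)² = 1343780.18; s = √(1343780.18/10) = 366.576
Cutoffs: 557.727 ± 2·366.576 → [-175.4, 1290.9]
Outside: 1649 → excluded.
Retained (n=10): Σ = 4486, mean = 4486/10 = 448.600

449 ms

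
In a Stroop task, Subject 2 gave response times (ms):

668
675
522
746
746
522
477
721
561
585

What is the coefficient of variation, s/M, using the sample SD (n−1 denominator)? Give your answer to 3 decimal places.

0.162

n = 10, Σ = 6223, M = 622.3000
Σ(x−M)² = 91592.100; s = √(91592.100/9) = 100.8806
CV = 100.8806 / 622.3000 = 0.16211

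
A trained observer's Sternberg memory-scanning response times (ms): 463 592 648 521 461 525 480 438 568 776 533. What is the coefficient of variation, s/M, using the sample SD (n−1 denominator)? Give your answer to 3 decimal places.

n = 11, Σ = 6005, M = 545.9091
Σ(x−M)² = 97272.909; s = √(97272.909/10) = 98.6270
CV = 98.6270 / 545.9091 = 0.18067

0.181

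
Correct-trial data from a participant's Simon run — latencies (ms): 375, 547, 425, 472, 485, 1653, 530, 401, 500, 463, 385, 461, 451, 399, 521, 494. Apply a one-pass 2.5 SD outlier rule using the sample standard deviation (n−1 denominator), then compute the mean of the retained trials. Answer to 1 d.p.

460.6 ms

n = 16, ΣRT = 8562, M = 535.125
Σ(x−M)² = 1374031.75; s = √(1374031.75/15) = 302.658
Cutoffs: 535.125 ± 2.5·302.658 → [-221.5, 1291.8]
Outside: 1653 → excluded.
Retained (n=15): Σ = 6909, mean = 6909/15 = 460.600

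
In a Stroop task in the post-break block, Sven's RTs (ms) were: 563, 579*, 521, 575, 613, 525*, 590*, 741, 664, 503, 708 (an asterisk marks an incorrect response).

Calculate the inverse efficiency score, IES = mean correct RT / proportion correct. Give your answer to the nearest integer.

Correct trials (n=8): 563, 521, 575, 613, 741, 664, 503, 708
Mean correct RT = 4888/8 = 611.0000 ms
Proportion correct = 8/11
IES = 611.0000 / (8/11) = 840.125 ms

840 ms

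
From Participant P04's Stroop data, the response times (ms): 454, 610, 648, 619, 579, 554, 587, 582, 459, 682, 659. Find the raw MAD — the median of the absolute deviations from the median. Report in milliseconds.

Sorted: 454, 459, 554, 579, 582, 587, 610, 619, 648, 659, 682 → median = 587
|x − 587|: 133, 23, 61, 32, 8, 33, 0, 5, 128, 95, 72
Sorted deviations: 0, 5, 8, 23, 32, 33, 61, 72, 95, 128, 133 → MAD = 33

33 ms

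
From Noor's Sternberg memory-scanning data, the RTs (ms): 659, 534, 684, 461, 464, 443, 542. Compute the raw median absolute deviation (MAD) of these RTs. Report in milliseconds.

73 ms

Sorted: 443, 461, 464, 534, 542, 659, 684 → median = 534
|x − 534|: 125, 0, 150, 73, 70, 91, 8
Sorted deviations: 0, 8, 70, 73, 91, 125, 150 → MAD = 73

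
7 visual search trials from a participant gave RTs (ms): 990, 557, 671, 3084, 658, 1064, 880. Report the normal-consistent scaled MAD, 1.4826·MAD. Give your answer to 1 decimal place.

309.9 ms

Sorted: 557, 658, 671, 880, 990, 1064, 3084 → median = 880
|x − 880| sorted: 0, 110, 184, 209, 222, 323, 2204 → MAD = 209
Robust SD ≈ 1.4826 × 209 = 309.863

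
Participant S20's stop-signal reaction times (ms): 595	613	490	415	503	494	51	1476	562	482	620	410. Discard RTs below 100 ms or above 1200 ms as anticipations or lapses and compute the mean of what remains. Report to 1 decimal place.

Excluded: 51, 1476
Retained (n=10): Σ = 5184
Mean = 5184/10 = 518.4000

518.4 ms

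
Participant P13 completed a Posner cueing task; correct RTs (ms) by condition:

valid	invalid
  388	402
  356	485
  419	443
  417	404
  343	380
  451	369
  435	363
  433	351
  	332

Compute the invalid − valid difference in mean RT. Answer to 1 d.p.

-13.1 ms

M(valid) = 3242/8 = 405.250
M(invalid) = 3529/9 = 392.111
Difference = 392.111 − 405.250 = -13.139 ms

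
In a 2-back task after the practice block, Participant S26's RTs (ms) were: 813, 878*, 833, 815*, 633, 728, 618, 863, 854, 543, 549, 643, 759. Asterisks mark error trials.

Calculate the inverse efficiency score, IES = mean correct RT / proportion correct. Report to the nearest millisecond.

Correct trials (n=11): 813, 833, 633, 728, 618, 863, 854, 543, 549, 643, 759
Mean correct RT = 7836/11 = 712.3636 ms
Proportion correct = 11/13
IES = 712.3636 / (11/13) = 841.884 ms

842 ms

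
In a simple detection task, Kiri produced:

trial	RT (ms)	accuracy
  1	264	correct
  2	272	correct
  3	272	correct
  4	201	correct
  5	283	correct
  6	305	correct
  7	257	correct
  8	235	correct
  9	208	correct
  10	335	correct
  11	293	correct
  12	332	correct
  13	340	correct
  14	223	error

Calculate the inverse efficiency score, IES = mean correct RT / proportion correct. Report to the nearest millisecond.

298 ms

Correct trials (n=13): 264, 272, 272, 201, 283, 305, 257, 235, 208, 335, 293, 332, 340
Mean correct RT = 3597/13 = 276.6923 ms
Proportion correct = 13/14
IES = 276.6923 / (13/14) = 297.976 ms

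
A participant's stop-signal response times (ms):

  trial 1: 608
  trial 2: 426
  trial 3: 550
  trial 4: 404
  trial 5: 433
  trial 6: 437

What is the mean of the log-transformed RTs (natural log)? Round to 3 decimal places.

ln(RT): 6.4102, 6.0544, 6.3099, 6.0014, 6.0707, 6.0799
Σ ln(RT) = 36.9266
Mean = 36.9266/6 = 6.15444

6.154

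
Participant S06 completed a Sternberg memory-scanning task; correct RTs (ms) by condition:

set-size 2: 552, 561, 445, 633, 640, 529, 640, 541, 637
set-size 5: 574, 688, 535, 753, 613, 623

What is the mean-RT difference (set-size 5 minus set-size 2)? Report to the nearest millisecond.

M(set-size 2) = 5178/9 = 575.333
M(set-size 5) = 3786/6 = 631.000
Difference = 631.000 − 575.333 = 55.667 ms

56 ms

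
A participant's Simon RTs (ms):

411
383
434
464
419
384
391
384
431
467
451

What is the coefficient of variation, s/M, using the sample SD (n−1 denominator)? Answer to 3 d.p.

n = 11, Σ = 4619, M = 419.9091
Σ(x−M)² = 10306.909; s = √(10306.909/10) = 32.1044
CV = 32.1044 / 419.9091 = 0.07646

0.076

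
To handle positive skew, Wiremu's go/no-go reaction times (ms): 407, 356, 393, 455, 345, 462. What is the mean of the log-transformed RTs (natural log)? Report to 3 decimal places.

5.993

ln(RT): 6.0088, 5.8749, 5.9738, 6.1203, 5.8435, 6.1356
Σ ln(RT) = 35.9570
Mean = 35.9570/6 = 5.99283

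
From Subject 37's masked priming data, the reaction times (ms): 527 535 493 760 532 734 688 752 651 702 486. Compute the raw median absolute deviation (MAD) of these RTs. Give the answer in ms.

Sorted: 486, 493, 527, 532, 535, 651, 688, 702, 734, 752, 760 → median = 651
|x − 651|: 124, 116, 158, 109, 119, 83, 37, 101, 0, 51, 165
Sorted deviations: 0, 37, 51, 83, 101, 109, 116, 119, 124, 158, 165 → MAD = 109

109 ms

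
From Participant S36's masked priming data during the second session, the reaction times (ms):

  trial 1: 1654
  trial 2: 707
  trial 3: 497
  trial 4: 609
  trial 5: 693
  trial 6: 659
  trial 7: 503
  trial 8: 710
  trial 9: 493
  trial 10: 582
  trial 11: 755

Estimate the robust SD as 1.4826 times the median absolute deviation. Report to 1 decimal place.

Sorted: 493, 497, 503, 582, 609, 659, 693, 707, 710, 755, 1654 → median = 659
|x − 659| sorted: 0, 34, 48, 50, 51, 77, 96, 156, 162, 166, 995 → MAD = 77
Robust SD ≈ 1.4826 × 77 = 114.160

114.2 ms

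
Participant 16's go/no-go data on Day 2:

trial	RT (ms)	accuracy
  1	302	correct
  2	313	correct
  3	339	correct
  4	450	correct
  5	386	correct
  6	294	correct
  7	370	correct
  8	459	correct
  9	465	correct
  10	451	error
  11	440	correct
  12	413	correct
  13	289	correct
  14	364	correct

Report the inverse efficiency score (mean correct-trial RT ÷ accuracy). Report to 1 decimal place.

404.6 ms

Correct trials (n=13): 302, 313, 339, 450, 386, 294, 370, 459, 465, 440, 413, 289, 364
Mean correct RT = 4884/13 = 375.6923 ms
Proportion correct = 13/14
IES = 375.6923 / (13/14) = 404.592 ms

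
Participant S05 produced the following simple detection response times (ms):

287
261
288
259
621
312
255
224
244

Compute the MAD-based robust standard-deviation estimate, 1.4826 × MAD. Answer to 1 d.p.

38.5 ms

Sorted: 224, 244, 255, 259, 261, 287, 288, 312, 621 → median = 261
|x − 261| sorted: 0, 2, 6, 17, 26, 27, 37, 51, 360 → MAD = 26
Robust SD ≈ 1.4826 × 26 = 38.548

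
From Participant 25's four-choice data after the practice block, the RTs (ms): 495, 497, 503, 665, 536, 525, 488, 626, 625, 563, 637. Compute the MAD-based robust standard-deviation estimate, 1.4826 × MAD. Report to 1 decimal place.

Sorted: 488, 495, 497, 503, 525, 536, 563, 625, 626, 637, 665 → median = 536
|x − 536| sorted: 0, 11, 27, 33, 39, 41, 48, 89, 90, 101, 129 → MAD = 41
Robust SD ≈ 1.4826 × 41 = 60.787

60.8 ms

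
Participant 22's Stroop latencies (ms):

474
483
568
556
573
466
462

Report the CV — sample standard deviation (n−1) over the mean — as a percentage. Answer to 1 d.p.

n = 7, Σ = 3582, M = 511.7143
Σ(x−M)² = 15693.429; s = √(15693.429/6) = 51.1427
CV = 51.1427 / 511.7143 = 0.09994 = 9.994%

10.0%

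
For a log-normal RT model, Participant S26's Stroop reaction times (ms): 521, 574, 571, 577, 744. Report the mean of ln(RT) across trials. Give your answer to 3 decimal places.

ln(RT): 6.2558, 6.3526, 6.3474, 6.3578, 6.6120
Σ ln(RT) = 31.9257
Mean = 31.9257/5 = 6.38513

6.385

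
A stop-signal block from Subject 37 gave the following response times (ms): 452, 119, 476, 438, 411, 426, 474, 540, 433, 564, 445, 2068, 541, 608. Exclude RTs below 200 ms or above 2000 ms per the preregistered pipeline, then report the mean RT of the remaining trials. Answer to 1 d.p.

484.0 ms

Excluded: 119, 2068
Retained (n=12): Σ = 5808
Mean = 5808/12 = 484.0000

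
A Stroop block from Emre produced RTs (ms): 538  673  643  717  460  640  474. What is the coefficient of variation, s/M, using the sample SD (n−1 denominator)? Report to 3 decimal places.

0.171

n = 7, Σ = 4145, M = 592.1429
Σ(x−M)² = 61354.857; s = √(61354.857/6) = 101.1227
CV = 101.1227 / 592.1429 = 0.17077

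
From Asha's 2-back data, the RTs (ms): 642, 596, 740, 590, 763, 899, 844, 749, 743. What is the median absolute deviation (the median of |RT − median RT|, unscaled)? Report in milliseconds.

101 ms

Sorted: 590, 596, 642, 740, 743, 749, 763, 844, 899 → median = 743
|x − 743|: 101, 147, 3, 153, 20, 156, 101, 6, 0
Sorted deviations: 0, 3, 6, 20, 101, 101, 147, 153, 156 → MAD = 101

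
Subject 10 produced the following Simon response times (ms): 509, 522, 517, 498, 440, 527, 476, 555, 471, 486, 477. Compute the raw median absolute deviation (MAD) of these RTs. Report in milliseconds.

Sorted: 440, 471, 476, 477, 486, 498, 509, 517, 522, 527, 555 → median = 498
|x − 498|: 11, 24, 19, 0, 58, 29, 22, 57, 27, 12, 21
Sorted deviations: 0, 11, 12, 19, 21, 22, 24, 27, 29, 57, 58 → MAD = 22

22 ms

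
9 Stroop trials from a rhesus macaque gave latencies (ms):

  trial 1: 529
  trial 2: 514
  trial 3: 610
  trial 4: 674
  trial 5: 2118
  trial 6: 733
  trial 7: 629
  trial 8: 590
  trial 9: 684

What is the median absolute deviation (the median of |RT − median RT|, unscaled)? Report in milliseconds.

Sorted: 514, 529, 590, 610, 629, 674, 684, 733, 2118 → median = 629
|x − 629|: 100, 115, 19, 45, 1489, 104, 0, 39, 55
Sorted deviations: 0, 19, 39, 45, 55, 100, 104, 115, 1489 → MAD = 55

55 ms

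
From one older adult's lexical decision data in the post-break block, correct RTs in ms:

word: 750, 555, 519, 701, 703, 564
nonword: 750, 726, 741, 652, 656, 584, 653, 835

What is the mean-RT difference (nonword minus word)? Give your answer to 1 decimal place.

67.6 ms

M(word) = 3792/6 = 632.000
M(nonword) = 5597/8 = 699.625
Difference = 699.625 − 632.000 = 67.625 ms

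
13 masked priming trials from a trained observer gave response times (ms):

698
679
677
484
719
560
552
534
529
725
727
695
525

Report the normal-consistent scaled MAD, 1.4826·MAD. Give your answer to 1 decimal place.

74.1 ms

Sorted: 484, 525, 529, 534, 552, 560, 677, 679, 695, 698, 719, 725, 727 → median = 677
|x − 677| sorted: 0, 2, 18, 21, 42, 48, 50, 117, 125, 143, 148, 152, 193 → MAD = 50
Robust SD ≈ 1.4826 × 50 = 74.130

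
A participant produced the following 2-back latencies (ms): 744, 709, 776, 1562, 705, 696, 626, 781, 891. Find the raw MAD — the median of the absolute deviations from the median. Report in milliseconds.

Sorted: 626, 696, 705, 709, 744, 776, 781, 891, 1562 → median = 744
|x − 744|: 0, 35, 32, 818, 39, 48, 118, 37, 147
Sorted deviations: 0, 32, 35, 37, 39, 48, 118, 147, 818 → MAD = 39

39 ms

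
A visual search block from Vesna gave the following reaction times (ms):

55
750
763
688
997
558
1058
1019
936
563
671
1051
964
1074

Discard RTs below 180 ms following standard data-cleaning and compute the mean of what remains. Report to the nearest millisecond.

853 ms

Excluded: 55
Retained (n=13): Σ = 11092
Mean = 11092/13 = 853.2308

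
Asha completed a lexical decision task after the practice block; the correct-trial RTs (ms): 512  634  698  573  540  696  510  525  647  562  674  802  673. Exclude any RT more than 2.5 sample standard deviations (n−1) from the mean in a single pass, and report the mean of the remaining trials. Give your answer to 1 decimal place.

618.9 ms

n = 13, ΣRT = 8046, M = 618.923
Σ(x−M)² = 96380.92; s = √(96380.92/12) = 89.620
Cutoffs: 618.923 ± 2.5·89.620 → [394.9, 843.0]
No RTs fall outside the cutoffs; all 13 retained. Mean = 8046/13 = 618.923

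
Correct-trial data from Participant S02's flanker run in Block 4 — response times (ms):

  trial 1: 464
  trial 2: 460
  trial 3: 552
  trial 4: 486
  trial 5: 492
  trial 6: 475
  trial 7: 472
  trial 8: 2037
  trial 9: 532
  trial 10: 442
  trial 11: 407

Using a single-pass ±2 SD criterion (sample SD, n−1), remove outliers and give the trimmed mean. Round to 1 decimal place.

n = 11, ΣRT = 6819, M = 619.909
Σ(x−M)² = 2224514.91; s = √(2224514.91/10) = 471.648
Cutoffs: 619.909 ± 2·471.648 → [-323.4, 1563.2]
Outside: 2037 → excluded.
Retained (n=10): Σ = 4782, mean = 4782/10 = 478.200

478.2 ms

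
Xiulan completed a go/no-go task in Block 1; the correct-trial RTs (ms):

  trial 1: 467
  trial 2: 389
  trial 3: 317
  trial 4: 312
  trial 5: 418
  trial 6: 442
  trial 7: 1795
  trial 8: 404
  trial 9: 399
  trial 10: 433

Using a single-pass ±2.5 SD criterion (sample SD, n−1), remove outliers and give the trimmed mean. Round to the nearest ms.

n = 10, ΣRT = 5376, M = 537.600
Σ(x−M)² = 1779124.40; s = √(1779124.40/9) = 444.613
Cutoffs: 537.600 ± 2.5·444.613 → [-573.9, 1649.1]
Outside: 1795 → excluded.
Retained (n=9): Σ = 3581, mean = 3581/9 = 397.889

398 ms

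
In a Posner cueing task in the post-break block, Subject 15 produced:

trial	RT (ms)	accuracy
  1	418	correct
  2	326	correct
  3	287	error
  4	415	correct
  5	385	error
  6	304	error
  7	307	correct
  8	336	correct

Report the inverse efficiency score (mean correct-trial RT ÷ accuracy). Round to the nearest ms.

577 ms

Correct trials (n=5): 418, 326, 415, 307, 336
Mean correct RT = 1802/5 = 360.4000 ms
Proportion correct = 5/8
IES = 360.4000 / (5/8) = 576.640 ms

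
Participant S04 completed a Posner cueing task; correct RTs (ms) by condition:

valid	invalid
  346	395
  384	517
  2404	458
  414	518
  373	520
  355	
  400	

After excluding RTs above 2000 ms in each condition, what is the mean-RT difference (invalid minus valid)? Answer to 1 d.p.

102.9 ms

valid: exclude 2404
M(valid) = 2272/6 = 378.667
M(invalid) = 2408/5 = 481.600
Difference = 481.600 − 378.667 = 102.933 ms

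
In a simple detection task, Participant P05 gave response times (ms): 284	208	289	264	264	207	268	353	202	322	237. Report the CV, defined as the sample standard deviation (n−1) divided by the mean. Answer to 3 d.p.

0.183

n = 11, Σ = 2898, M = 263.4545
Σ(x−M)² = 23280.727; s = √(23280.727/10) = 48.2501
CV = 48.2501 / 263.4545 = 0.18314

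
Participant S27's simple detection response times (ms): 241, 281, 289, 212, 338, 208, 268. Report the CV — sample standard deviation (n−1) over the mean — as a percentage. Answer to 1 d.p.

n = 7, Σ = 1837, M = 262.4286
Σ(x−M)² = 12757.714; s = √(12757.714/6) = 46.1117
CV = 46.1117 / 262.4286 = 0.17571 = 17.571%

17.6%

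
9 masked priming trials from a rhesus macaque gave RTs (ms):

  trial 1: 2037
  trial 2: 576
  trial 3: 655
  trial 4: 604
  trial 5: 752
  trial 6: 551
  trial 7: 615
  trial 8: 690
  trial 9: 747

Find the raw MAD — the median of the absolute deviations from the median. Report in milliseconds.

Sorted: 551, 576, 604, 615, 655, 690, 747, 752, 2037 → median = 655
|x − 655|: 1382, 79, 0, 51, 97, 104, 40, 35, 92
Sorted deviations: 0, 35, 40, 51, 79, 92, 97, 104, 1382 → MAD = 79

79 ms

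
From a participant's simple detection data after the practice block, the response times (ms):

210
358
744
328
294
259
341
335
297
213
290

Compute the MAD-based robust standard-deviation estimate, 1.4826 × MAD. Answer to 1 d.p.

Sorted: 210, 213, 259, 290, 294, 297, 328, 335, 341, 358, 744 → median = 297
|x − 297| sorted: 0, 3, 7, 31, 38, 38, 44, 61, 84, 87, 447 → MAD = 38
Robust SD ≈ 1.4826 × 38 = 56.339

56.3 ms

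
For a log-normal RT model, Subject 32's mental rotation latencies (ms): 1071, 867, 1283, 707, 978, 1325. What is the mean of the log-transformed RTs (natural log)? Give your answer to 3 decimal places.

6.922

ln(RT): 6.9763, 6.7650, 7.1570, 6.5610, 6.8855, 7.1892
Σ ln(RT) = 41.5341
Mean = 41.5341/6 = 6.92234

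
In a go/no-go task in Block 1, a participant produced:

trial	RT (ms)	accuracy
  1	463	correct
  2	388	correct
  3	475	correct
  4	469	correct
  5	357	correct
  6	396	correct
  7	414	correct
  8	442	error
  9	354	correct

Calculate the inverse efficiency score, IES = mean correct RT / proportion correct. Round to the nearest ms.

466 ms

Correct trials (n=8): 463, 388, 475, 469, 357, 396, 414, 354
Mean correct RT = 3316/8 = 414.5000 ms
Proportion correct = 8/9
IES = 414.5000 / (8/9) = 466.312 ms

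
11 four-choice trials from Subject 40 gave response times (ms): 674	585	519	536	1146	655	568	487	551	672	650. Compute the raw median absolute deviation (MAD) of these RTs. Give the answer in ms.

Sorted: 487, 519, 536, 551, 568, 585, 650, 655, 672, 674, 1146 → median = 585
|x − 585|: 89, 0, 66, 49, 561, 70, 17, 98, 34, 87, 65
Sorted deviations: 0, 17, 34, 49, 65, 66, 70, 87, 89, 98, 561 → MAD = 66

66 ms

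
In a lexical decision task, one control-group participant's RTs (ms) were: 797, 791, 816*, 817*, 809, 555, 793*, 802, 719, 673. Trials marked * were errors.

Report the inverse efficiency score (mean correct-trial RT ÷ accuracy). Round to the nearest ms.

Correct trials (n=7): 797, 791, 809, 555, 802, 719, 673
Mean correct RT = 5146/7 = 735.1429 ms
Proportion correct = 7/10
IES = 735.1429 / (7/10) = 1050.204 ms

1050 ms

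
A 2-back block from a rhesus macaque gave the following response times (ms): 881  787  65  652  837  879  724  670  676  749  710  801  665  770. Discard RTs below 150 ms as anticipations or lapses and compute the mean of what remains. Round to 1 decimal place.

753.9 ms

Excluded: 65
Retained (n=13): Σ = 9801
Mean = 9801/13 = 753.9231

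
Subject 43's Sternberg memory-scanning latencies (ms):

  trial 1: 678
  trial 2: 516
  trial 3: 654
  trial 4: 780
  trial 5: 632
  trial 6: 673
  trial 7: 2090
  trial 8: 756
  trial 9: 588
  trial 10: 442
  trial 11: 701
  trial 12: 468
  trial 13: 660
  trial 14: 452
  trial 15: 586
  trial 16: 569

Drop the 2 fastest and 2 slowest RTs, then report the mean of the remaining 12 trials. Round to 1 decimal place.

Sorted: 442, 452, 468, 516, 569, 586, 588, 632, 654, 660, 673, 678, 701, 756, 780, 2090
Drop lowest 2 (442, 452) and highest 2 (780, 2090)
Remaining (n=12): Σ = 7481, mean = 7481/12 = 623.417

623.4 ms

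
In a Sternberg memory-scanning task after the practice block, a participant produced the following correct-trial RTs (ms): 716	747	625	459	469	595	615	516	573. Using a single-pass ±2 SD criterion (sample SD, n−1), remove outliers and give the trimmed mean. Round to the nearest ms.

n = 9, ΣRT = 5315, M = 590.556
Σ(x−M)² = 79964.22; s = √(79964.22/8) = 99.978
Cutoffs: 590.556 ± 2·99.978 → [390.6, 790.5]
No RTs fall outside the cutoffs; all 9 retained. Mean = 5315/9 = 590.556

591 ms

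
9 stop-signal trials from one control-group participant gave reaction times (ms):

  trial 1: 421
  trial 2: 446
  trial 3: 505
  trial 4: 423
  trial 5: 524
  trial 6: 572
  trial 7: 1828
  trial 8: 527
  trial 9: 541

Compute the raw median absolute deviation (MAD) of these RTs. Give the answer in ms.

48 ms

Sorted: 421, 423, 446, 505, 524, 527, 541, 572, 1828 → median = 524
|x − 524|: 103, 78, 19, 101, 0, 48, 1304, 3, 17
Sorted deviations: 0, 3, 17, 19, 48, 78, 101, 103, 1304 → MAD = 48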